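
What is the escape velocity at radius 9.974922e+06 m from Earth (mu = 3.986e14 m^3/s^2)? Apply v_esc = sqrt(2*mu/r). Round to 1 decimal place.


Step 1: 2*mu/r = 2 * 3.986e14 / 9.974922e+06 = 79920424.4404
Step 2: v_esc = sqrt(79920424.4404) = 8939.8 m/s

8939.8


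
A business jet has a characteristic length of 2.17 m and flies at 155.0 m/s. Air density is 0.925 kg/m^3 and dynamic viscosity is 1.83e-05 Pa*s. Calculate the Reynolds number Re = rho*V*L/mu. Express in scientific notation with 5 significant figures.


Step 1: Numerator = rho * V * L = 0.925 * 155.0 * 2.17 = 311.12375
Step 2: Re = 311.12375 / 1.83e-05
Step 3: Re = 1.7001e+07

1.7001e+07


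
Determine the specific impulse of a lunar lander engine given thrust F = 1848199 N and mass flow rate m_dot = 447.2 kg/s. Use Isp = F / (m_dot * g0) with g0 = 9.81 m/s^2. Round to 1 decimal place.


Step 1: m_dot * g0 = 447.2 * 9.81 = 4387.03
Step 2: Isp = 1848199 / 4387.03 = 421.3 s

421.3


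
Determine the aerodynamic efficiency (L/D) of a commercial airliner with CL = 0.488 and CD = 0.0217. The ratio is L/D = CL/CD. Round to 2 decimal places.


Step 1: L/D = CL / CD = 0.488 / 0.0217
Step 2: L/D = 22.49

22.49


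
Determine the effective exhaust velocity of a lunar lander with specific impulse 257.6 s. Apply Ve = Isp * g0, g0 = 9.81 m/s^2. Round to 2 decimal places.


Step 1: Ve = Isp * g0 = 257.6 * 9.81
Step 2: Ve = 2527.06 m/s

2527.06


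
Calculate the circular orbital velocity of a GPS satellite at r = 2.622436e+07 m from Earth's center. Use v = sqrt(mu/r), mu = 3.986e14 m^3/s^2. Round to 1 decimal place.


Step 1: mu / r = 3.986e14 / 2.622436e+07 = 15199608.3031
Step 2: v = sqrt(15199608.3031) = 3898.7 m/s

3898.7


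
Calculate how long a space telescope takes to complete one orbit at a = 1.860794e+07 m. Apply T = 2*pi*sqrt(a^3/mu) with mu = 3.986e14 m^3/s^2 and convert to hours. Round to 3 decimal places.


Step 1: a^3 / mu = 6.443100e+21 / 3.986e14 = 1.616433e+07
Step 2: sqrt(1.616433e+07) = 4020.4883 s
Step 3: T = 2*pi * 4020.4883 = 25261.47 s
Step 4: T in hours = 25261.47 / 3600 = 7.017 hours

7.017


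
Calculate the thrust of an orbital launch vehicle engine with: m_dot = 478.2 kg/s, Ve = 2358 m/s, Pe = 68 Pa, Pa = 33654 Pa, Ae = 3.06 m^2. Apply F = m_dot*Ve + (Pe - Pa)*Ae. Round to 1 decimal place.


Step 1: Momentum thrust = m_dot * Ve = 478.2 * 2358 = 1127595.6 N
Step 2: Pressure thrust = (Pe - Pa) * Ae = (68 - 33654) * 3.06 = -102773.16 N
Step 3: Total thrust F = 1127595.6 + -102773.16 = 1024822.4 N

1024822.4


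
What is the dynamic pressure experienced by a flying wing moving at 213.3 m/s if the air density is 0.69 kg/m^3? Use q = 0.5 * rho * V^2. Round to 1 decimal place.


Step 1: V^2 = 213.3^2 = 45496.89
Step 2: q = 0.5 * 0.69 * 45496.89
Step 3: q = 15696.4 Pa

15696.4


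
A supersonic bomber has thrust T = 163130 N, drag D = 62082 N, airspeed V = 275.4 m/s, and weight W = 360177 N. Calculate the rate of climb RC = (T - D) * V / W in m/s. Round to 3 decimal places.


Step 1: Excess thrust = T - D = 163130 - 62082 = 101048 N
Step 2: Excess power = 101048 * 275.4 = 27828619.2 W
Step 3: RC = 27828619.2 / 360177 = 77.264 m/s

77.264


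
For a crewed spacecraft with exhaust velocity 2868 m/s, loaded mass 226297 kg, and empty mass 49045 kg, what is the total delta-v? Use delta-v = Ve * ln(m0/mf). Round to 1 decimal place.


Step 1: Mass ratio m0/mf = 226297 / 49045 = 4.614069
Step 2: ln(4.614069) = 1.52911
Step 3: delta-v = 2868 * 1.52911 = 4385.5 m/s

4385.5


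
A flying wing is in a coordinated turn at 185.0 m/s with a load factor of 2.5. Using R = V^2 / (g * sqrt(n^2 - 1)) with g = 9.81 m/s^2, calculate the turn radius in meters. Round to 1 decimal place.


Step 1: V^2 = 185.0^2 = 34225.0
Step 2: n^2 - 1 = 2.5^2 - 1 = 5.25
Step 3: sqrt(5.25) = 2.291288
Step 4: R = 34225.0 / (9.81 * 2.291288) = 1522.6 m

1522.6


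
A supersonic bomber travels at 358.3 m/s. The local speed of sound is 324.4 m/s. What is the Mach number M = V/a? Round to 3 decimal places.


Step 1: M = V / a = 358.3 / 324.4
Step 2: M = 1.105

1.105


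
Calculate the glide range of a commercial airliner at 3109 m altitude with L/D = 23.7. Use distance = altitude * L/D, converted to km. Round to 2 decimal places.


Step 1: Glide distance = altitude * L/D = 3109 * 23.7 = 73683.3 m
Step 2: Convert to km: 73683.3 / 1000 = 73.68 km

73.68


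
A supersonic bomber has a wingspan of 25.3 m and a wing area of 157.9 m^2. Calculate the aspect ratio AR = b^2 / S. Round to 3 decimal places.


Step 1: b^2 = 25.3^2 = 640.09
Step 2: AR = 640.09 / 157.9 = 4.054

4.054


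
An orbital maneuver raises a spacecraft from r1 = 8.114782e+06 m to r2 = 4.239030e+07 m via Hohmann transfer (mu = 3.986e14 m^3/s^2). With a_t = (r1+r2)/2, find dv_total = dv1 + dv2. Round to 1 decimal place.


Step 1: Transfer semi-major axis a_t = (8.114782e+06 + 4.239030e+07) / 2 = 2.525254e+07 m
Step 2: v1 (circular at r1) = sqrt(mu/r1) = 7008.58 m/s
Step 3: v_t1 = sqrt(mu*(2/r1 - 1/a_t)) = 9080.52 m/s
Step 4: dv1 = |9080.52 - 7008.58| = 2071.94 m/s
Step 5: v2 (circular at r2) = 3066.45 m/s, v_t2 = 1738.29 m/s
Step 6: dv2 = |3066.45 - 1738.29| = 1328.16 m/s
Step 7: Total delta-v = 2071.94 + 1328.16 = 3400.1 m/s

3400.1


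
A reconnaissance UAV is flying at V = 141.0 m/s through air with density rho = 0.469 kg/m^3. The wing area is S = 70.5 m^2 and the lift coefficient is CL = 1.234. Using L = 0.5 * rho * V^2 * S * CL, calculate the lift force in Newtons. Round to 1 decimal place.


Step 1: Calculate dynamic pressure q = 0.5 * 0.469 * 141.0^2 = 0.5 * 0.469 * 19881.0 = 4662.0945 Pa
Step 2: Multiply by wing area and lift coefficient: L = 4662.0945 * 70.5 * 1.234
Step 3: L = 328677.6622 * 1.234 = 405588.2 N

405588.2


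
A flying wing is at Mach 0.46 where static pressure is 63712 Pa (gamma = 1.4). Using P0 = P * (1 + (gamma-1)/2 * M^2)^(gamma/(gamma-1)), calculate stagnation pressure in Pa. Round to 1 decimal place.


Step 1: (gamma-1)/2 * M^2 = 0.2 * 0.2116 = 0.04232
Step 2: 1 + 0.04232 = 1.04232
Step 3: Exponent gamma/(gamma-1) = 3.5
Step 4: P0 = 63712 * 1.04232^3.5 = 73658.9 Pa

73658.9


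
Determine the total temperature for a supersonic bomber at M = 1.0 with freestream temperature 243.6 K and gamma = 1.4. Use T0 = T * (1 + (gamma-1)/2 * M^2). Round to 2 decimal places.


Step 1: (gamma-1)/2 = 0.2
Step 2: M^2 = 1.0
Step 3: 1 + 0.2 * 1.0 = 1.2
Step 4: T0 = 243.6 * 1.2 = 292.32 K

292.32


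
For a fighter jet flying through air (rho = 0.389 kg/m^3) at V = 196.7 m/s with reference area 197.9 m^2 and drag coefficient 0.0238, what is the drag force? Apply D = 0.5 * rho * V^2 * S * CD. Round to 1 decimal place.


Step 1: Dynamic pressure q = 0.5 * 0.389 * 196.7^2 = 7525.3781 Pa
Step 2: Drag D = q * S * CD = 7525.3781 * 197.9 * 0.0238
Step 3: D = 35444.7 N

35444.7


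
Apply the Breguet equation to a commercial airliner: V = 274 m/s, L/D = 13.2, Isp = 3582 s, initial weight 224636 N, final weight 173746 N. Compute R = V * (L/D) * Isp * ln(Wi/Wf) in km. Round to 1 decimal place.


Step 1: Coefficient = V * (L/D) * Isp = 274 * 13.2 * 3582 = 12955377.6 m
Step 2: Wi/Wf = 224636 / 173746 = 1.292899
Step 3: ln(1.292899) = 0.256887
Step 4: R = 12955377.6 * 0.256887 = 3328066.2 m = 3328.1 km

3328.1


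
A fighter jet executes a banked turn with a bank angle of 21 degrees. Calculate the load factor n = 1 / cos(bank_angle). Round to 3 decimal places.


Step 1: Convert 21 degrees to radians = 0.366519
Step 2: cos(21 deg) = 0.93358
Step 3: n = 1 / 0.93358 = 1.071

1.071


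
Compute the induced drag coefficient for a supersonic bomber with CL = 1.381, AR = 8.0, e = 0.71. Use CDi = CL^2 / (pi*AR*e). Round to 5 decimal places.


Step 1: CL^2 = 1.381^2 = 1.907161
Step 2: pi * AR * e = 3.14159 * 8.0 * 0.71 = 17.844246
Step 3: CDi = 1.907161 / 17.844246 = 0.10688

0.10688


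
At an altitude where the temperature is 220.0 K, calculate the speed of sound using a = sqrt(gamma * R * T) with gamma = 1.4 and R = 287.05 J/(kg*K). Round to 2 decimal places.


Step 1: gamma * R * T = 1.4 * 287.05 * 220.0 = 88411.4
Step 2: a = sqrt(88411.4) = 297.34 m/s

297.34


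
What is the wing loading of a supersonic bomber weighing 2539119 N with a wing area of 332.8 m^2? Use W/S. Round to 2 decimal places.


Step 1: Wing loading = W / S = 2539119 / 332.8
Step 2: Wing loading = 7629.56 N/m^2

7629.56


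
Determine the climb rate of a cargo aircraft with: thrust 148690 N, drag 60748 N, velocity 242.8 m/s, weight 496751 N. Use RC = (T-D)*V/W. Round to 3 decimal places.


Step 1: Excess thrust = T - D = 148690 - 60748 = 87942 N
Step 2: Excess power = 87942 * 242.8 = 21352317.6 W
Step 3: RC = 21352317.6 / 496751 = 42.984 m/s

42.984


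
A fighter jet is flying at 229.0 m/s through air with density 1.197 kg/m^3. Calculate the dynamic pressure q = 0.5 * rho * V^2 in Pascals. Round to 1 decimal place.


Step 1: V^2 = 229.0^2 = 52441.0
Step 2: q = 0.5 * 1.197 * 52441.0
Step 3: q = 31385.9 Pa

31385.9


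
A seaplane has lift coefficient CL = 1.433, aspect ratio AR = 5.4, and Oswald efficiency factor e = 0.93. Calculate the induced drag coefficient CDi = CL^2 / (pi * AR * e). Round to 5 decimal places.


Step 1: CL^2 = 1.433^2 = 2.053489
Step 2: pi * AR * e = 3.14159 * 5.4 * 0.93 = 15.777078
Step 3: CDi = 2.053489 / 15.777078 = 0.13016

0.13016


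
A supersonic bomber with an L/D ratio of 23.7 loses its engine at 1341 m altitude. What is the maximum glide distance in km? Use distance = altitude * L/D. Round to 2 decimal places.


Step 1: Glide distance = altitude * L/D = 1341 * 23.7 = 31781.7 m
Step 2: Convert to km: 31781.7 / 1000 = 31.78 km

31.78


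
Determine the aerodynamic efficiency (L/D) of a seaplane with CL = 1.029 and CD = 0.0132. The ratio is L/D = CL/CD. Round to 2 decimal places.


Step 1: L/D = CL / CD = 1.029 / 0.0132
Step 2: L/D = 77.95

77.95


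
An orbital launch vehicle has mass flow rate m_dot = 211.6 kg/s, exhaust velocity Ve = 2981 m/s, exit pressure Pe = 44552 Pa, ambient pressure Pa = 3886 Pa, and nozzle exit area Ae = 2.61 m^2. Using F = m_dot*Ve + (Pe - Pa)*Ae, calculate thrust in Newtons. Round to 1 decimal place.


Step 1: Momentum thrust = m_dot * Ve = 211.6 * 2981 = 630779.6 N
Step 2: Pressure thrust = (Pe - Pa) * Ae = (44552 - 3886) * 2.61 = 106138.26 N
Step 3: Total thrust F = 630779.6 + 106138.26 = 736917.9 N

736917.9


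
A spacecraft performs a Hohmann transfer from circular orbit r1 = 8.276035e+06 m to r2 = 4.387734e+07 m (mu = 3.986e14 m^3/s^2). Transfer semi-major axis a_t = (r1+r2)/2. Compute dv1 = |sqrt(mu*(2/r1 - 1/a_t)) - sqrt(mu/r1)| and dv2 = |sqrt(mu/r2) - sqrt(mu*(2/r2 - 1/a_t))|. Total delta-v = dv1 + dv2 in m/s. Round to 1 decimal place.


Step 1: Transfer semi-major axis a_t = (8.276035e+06 + 4.387734e+07) / 2 = 2.607669e+07 m
Step 2: v1 (circular at r1) = sqrt(mu/r1) = 6939.97 m/s
Step 3: v_t1 = sqrt(mu*(2/r1 - 1/a_t)) = 9002.26 m/s
Step 4: dv1 = |9002.26 - 6939.97| = 2062.29 m/s
Step 5: v2 (circular at r2) = 3014.04 m/s, v_t2 = 1697.98 m/s
Step 6: dv2 = |3014.04 - 1697.98| = 1316.05 m/s
Step 7: Total delta-v = 2062.29 + 1316.05 = 3378.3 m/s

3378.3


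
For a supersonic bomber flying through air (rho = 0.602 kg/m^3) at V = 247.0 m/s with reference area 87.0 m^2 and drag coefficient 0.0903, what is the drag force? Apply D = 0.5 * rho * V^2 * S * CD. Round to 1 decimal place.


Step 1: Dynamic pressure q = 0.5 * 0.602 * 247.0^2 = 18363.709 Pa
Step 2: Drag D = q * S * CD = 18363.709 * 87.0 * 0.0903
Step 3: D = 144267.1 N

144267.1


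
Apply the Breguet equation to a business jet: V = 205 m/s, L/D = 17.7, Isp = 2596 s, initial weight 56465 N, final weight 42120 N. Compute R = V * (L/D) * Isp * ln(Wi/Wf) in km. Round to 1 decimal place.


Step 1: Coefficient = V * (L/D) * Isp = 205 * 17.7 * 2596 = 9419586.0 m
Step 2: Wi/Wf = 56465 / 42120 = 1.340575
Step 3: ln(1.340575) = 0.293098
Step 4: R = 9419586.0 * 0.293098 = 2760864.5 m = 2760.9 km

2760.9


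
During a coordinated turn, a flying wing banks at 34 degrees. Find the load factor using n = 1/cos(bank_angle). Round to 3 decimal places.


Step 1: Convert 34 degrees to radians = 0.593412
Step 2: cos(34 deg) = 0.829038
Step 3: n = 1 / 0.829038 = 1.206

1.206


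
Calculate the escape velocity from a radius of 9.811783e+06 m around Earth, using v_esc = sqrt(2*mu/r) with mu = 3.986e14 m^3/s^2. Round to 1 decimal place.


Step 1: 2*mu/r = 2 * 3.986e14 / 9.811783e+06 = 81249248.9897
Step 2: v_esc = sqrt(81249248.9897) = 9013.8 m/s

9013.8


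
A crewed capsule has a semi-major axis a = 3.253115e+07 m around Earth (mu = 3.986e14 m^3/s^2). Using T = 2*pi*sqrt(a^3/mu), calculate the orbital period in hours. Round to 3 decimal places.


Step 1: a^3 / mu = 3.442693e+22 / 3.986e14 = 8.636961e+07
Step 2: sqrt(8.636961e+07) = 9293.5251 s
Step 3: T = 2*pi * 9293.5251 = 58392.94 s
Step 4: T in hours = 58392.94 / 3600 = 16.220 hours

16.220


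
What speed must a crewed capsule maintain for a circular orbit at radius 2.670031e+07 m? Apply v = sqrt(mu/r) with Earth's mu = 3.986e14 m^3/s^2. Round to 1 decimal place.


Step 1: mu / r = 3.986e14 / 2.670031e+07 = 14928665.6222
Step 2: v = sqrt(14928665.6222) = 3863.8 m/s

3863.8


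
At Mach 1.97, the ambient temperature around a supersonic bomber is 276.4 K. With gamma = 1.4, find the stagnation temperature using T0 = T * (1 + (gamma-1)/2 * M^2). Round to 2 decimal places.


Step 1: (gamma-1)/2 = 0.2
Step 2: M^2 = 3.8809
Step 3: 1 + 0.2 * 3.8809 = 1.77618
Step 4: T0 = 276.4 * 1.77618 = 490.94 K

490.94


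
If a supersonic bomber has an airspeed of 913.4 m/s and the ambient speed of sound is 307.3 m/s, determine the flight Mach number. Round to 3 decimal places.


Step 1: M = V / a = 913.4 / 307.3
Step 2: M = 2.972

2.972


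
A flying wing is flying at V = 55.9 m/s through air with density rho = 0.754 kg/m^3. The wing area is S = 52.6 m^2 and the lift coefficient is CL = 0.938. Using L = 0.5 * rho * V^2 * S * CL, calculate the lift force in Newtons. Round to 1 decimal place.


Step 1: Calculate dynamic pressure q = 0.5 * 0.754 * 55.9^2 = 0.5 * 0.754 * 3124.81 = 1178.0534 Pa
Step 2: Multiply by wing area and lift coefficient: L = 1178.0534 * 52.6 * 0.938
Step 3: L = 61965.6073 * 0.938 = 58123.7 N

58123.7


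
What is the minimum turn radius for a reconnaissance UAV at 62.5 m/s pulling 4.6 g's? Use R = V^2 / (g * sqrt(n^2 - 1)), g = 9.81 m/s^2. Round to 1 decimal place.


Step 1: V^2 = 62.5^2 = 3906.25
Step 2: n^2 - 1 = 4.6^2 - 1 = 20.16
Step 3: sqrt(20.16) = 4.489989
Step 4: R = 3906.25 / (9.81 * 4.489989) = 88.7 m

88.7


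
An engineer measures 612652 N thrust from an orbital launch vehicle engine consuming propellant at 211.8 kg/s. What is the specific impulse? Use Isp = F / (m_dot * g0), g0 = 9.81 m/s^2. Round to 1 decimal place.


Step 1: m_dot * g0 = 211.8 * 9.81 = 2077.76
Step 2: Isp = 612652 / 2077.76 = 294.9 s

294.9


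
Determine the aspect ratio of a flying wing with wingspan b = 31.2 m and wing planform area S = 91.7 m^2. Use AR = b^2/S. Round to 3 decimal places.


Step 1: b^2 = 31.2^2 = 973.44
Step 2: AR = 973.44 / 91.7 = 10.615

10.615


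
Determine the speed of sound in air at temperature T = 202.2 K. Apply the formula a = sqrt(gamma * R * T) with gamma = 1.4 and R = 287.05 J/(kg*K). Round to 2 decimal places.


Step 1: gamma * R * T = 1.4 * 287.05 * 202.2 = 81258.114
Step 2: a = sqrt(81258.114) = 285.06 m/s

285.06


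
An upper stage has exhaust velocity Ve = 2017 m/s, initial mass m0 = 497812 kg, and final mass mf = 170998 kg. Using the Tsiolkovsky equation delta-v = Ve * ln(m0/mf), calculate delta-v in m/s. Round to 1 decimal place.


Step 1: Mass ratio m0/mf = 497812 / 170998 = 2.911215
Step 2: ln(2.911215) = 1.068571
Step 3: delta-v = 2017 * 1.068571 = 2155.3 m/s

2155.3


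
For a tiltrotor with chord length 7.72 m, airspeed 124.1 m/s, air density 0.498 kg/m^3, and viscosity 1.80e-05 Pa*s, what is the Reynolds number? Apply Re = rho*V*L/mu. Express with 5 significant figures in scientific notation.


Step 1: Numerator = rho * V * L = 0.498 * 124.1 * 7.72 = 477.109896
Step 2: Re = 477.109896 / 1.80e-05
Step 3: Re = 2.6506e+07

2.6506e+07


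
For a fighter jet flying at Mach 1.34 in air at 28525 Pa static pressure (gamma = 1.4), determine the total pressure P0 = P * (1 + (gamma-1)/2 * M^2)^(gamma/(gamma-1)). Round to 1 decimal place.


Step 1: (gamma-1)/2 * M^2 = 0.2 * 1.7956 = 0.35912
Step 2: 1 + 0.35912 = 1.35912
Step 3: Exponent gamma/(gamma-1) = 3.5
Step 4: P0 = 28525 * 1.35912^3.5 = 83488.8 Pa

83488.8


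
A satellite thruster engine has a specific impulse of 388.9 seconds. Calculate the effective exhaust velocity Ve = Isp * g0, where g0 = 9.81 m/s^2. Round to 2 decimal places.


Step 1: Ve = Isp * g0 = 388.9 * 9.81
Step 2: Ve = 3815.11 m/s

3815.11


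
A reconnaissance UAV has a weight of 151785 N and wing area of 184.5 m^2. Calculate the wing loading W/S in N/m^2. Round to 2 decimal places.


Step 1: Wing loading = W / S = 151785 / 184.5
Step 2: Wing loading = 822.68 N/m^2

822.68


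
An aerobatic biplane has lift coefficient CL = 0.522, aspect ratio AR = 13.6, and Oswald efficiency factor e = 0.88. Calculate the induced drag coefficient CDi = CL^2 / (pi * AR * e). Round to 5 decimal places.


Step 1: CL^2 = 0.522^2 = 0.272484
Step 2: pi * AR * e = 3.14159 * 13.6 * 0.88 = 37.598581
Step 3: CDi = 0.272484 / 37.598581 = 0.00725

0.00725


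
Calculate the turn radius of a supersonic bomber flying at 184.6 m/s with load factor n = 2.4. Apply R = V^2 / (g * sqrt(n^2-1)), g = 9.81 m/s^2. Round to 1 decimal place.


Step 1: V^2 = 184.6^2 = 34077.16
Step 2: n^2 - 1 = 2.4^2 - 1 = 4.76
Step 3: sqrt(4.76) = 2.181742
Step 4: R = 34077.16 / (9.81 * 2.181742) = 1592.2 m

1592.2


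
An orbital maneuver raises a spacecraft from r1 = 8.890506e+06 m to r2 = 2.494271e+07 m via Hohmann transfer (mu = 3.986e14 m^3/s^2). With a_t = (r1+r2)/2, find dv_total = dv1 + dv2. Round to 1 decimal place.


Step 1: Transfer semi-major axis a_t = (8.890506e+06 + 2.494271e+07) / 2 = 1.691661e+07 m
Step 2: v1 (circular at r1) = sqrt(mu/r1) = 6695.85 m/s
Step 3: v_t1 = sqrt(mu*(2/r1 - 1/a_t)) = 8130.56 m/s
Step 4: dv1 = |8130.56 - 6695.85| = 1434.72 m/s
Step 5: v2 (circular at r2) = 3997.58 m/s, v_t2 = 2898.03 m/s
Step 6: dv2 = |3997.58 - 2898.03| = 1099.54 m/s
Step 7: Total delta-v = 1434.72 + 1099.54 = 2534.3 m/s

2534.3


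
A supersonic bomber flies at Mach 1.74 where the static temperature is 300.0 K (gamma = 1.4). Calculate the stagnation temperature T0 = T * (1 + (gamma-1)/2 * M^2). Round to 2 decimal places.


Step 1: (gamma-1)/2 = 0.2
Step 2: M^2 = 3.0276
Step 3: 1 + 0.2 * 3.0276 = 1.60552
Step 4: T0 = 300.0 * 1.60552 = 481.66 K

481.66


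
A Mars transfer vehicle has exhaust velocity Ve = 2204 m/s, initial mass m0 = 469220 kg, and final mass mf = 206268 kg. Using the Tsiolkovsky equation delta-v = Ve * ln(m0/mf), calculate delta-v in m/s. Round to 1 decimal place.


Step 1: Mass ratio m0/mf = 469220 / 206268 = 2.274808
Step 2: ln(2.274808) = 0.821895
Step 3: delta-v = 2204 * 0.821895 = 1811.5 m/s

1811.5


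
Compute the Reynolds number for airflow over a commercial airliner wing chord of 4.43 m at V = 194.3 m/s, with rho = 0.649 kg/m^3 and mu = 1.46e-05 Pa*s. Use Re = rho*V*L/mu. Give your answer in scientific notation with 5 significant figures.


Step 1: Numerator = rho * V * L = 0.649 * 194.3 * 4.43 = 558.626101
Step 2: Re = 558.626101 / 1.46e-05
Step 3: Re = 3.8262e+07

3.8262e+07


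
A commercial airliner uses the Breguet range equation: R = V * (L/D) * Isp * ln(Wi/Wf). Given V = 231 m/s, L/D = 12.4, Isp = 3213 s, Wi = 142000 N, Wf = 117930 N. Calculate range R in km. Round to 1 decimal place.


Step 1: Coefficient = V * (L/D) * Isp = 231 * 12.4 * 3213 = 9203317.2 m
Step 2: Wi/Wf = 142000 / 117930 = 1.204104
Step 3: ln(1.204104) = 0.185736
Step 4: R = 9203317.2 * 0.185736 = 1709385.8 m = 1709.4 km

1709.4


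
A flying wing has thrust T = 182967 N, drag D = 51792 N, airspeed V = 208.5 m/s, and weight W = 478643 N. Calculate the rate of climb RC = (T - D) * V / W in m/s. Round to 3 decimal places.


Step 1: Excess thrust = T - D = 182967 - 51792 = 131175 N
Step 2: Excess power = 131175 * 208.5 = 27349987.5 W
Step 3: RC = 27349987.5 / 478643 = 57.141 m/s

57.141


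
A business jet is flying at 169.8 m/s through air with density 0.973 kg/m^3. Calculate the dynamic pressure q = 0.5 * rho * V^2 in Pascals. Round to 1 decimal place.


Step 1: V^2 = 169.8^2 = 28832.04
Step 2: q = 0.5 * 0.973 * 28832.04
Step 3: q = 14026.8 Pa

14026.8


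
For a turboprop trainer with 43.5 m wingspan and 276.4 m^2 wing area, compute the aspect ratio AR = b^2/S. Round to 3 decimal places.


Step 1: b^2 = 43.5^2 = 1892.25
Step 2: AR = 1892.25 / 276.4 = 6.846

6.846


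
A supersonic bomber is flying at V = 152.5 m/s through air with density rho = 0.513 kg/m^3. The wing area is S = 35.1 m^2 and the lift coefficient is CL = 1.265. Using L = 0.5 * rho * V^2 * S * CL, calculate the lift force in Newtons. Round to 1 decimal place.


Step 1: Calculate dynamic pressure q = 0.5 * 0.513 * 152.5^2 = 0.5 * 0.513 * 23256.25 = 5965.2281 Pa
Step 2: Multiply by wing area and lift coefficient: L = 5965.2281 * 35.1 * 1.265
Step 3: L = 209379.5072 * 1.265 = 264865.1 N

264865.1


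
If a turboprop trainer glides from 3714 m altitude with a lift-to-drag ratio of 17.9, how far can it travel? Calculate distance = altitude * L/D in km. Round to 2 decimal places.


Step 1: Glide distance = altitude * L/D = 3714 * 17.9 = 66480.6 m
Step 2: Convert to km: 66480.6 / 1000 = 66.48 km

66.48


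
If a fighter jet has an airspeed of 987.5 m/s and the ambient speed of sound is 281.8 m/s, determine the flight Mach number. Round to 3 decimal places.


Step 1: M = V / a = 987.5 / 281.8
Step 2: M = 3.504

3.504


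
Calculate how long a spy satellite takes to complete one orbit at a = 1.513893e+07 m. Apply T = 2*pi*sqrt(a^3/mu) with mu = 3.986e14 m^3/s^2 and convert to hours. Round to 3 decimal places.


Step 1: a^3 / mu = 3.469649e+21 / 3.986e14 = 8.704589e+06
Step 2: sqrt(8.704589e+06) = 2950.354 s
Step 3: T = 2*pi * 2950.354 = 18537.62 s
Step 4: T in hours = 18537.62 / 3600 = 5.149 hours

5.149


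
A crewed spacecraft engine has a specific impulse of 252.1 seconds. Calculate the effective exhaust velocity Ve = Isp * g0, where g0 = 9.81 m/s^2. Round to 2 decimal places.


Step 1: Ve = Isp * g0 = 252.1 * 9.81
Step 2: Ve = 2473.10 m/s

2473.10


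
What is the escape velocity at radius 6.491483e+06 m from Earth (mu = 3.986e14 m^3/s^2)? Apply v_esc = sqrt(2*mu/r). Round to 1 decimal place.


Step 1: 2*mu/r = 2 * 3.986e14 / 6.491483e+06 = 122807068.8932
Step 2: v_esc = sqrt(122807068.8932) = 11081.8 m/s

11081.8


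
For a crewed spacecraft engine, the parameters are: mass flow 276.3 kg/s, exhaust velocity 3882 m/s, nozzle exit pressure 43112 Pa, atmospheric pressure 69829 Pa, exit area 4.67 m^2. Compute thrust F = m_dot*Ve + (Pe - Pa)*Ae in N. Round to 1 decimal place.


Step 1: Momentum thrust = m_dot * Ve = 276.3 * 3882 = 1072596.6 N
Step 2: Pressure thrust = (Pe - Pa) * Ae = (43112 - 69829) * 4.67 = -124768.39 N
Step 3: Total thrust F = 1072596.6 + -124768.39 = 947828.2 N

947828.2


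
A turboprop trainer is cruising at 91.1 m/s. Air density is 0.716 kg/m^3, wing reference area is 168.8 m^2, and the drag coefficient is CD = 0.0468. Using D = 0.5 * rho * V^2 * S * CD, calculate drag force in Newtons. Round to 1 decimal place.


Step 1: Dynamic pressure q = 0.5 * 0.716 * 91.1^2 = 2971.1172 Pa
Step 2: Drag D = q * S * CD = 2971.1172 * 168.8 * 0.0468
Step 3: D = 23471.4 N

23471.4


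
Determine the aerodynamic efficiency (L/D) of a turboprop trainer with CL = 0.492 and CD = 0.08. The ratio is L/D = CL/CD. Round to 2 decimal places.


Step 1: L/D = CL / CD = 0.492 / 0.08
Step 2: L/D = 6.15

6.15


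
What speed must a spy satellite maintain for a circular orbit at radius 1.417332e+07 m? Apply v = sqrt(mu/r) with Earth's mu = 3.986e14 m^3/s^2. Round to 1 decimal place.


Step 1: mu / r = 3.986e14 / 1.417332e+07 = 28123262.5807
Step 2: v = sqrt(28123262.5807) = 5303.1 m/s

5303.1


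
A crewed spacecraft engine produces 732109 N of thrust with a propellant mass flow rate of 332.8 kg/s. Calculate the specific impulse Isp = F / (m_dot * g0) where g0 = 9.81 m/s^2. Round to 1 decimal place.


Step 1: m_dot * g0 = 332.8 * 9.81 = 3264.77
Step 2: Isp = 732109 / 3264.77 = 224.2 s

224.2


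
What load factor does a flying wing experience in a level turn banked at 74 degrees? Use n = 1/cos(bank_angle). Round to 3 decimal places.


Step 1: Convert 74 degrees to radians = 1.291544
Step 2: cos(74 deg) = 0.275637
Step 3: n = 1 / 0.275637 = 3.628

3.628


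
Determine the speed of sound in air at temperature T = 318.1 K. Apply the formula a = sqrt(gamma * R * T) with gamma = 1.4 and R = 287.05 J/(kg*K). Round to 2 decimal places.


Step 1: gamma * R * T = 1.4 * 287.05 * 318.1 = 127834.847
Step 2: a = sqrt(127834.847) = 357.54 m/s

357.54


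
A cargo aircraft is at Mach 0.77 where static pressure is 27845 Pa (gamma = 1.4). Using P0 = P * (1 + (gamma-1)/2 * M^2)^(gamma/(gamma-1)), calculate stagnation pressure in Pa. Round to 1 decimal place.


Step 1: (gamma-1)/2 * M^2 = 0.2 * 0.5929 = 0.11858
Step 2: 1 + 0.11858 = 1.11858
Step 3: Exponent gamma/(gamma-1) = 3.5
Step 4: P0 = 27845 * 1.11858^3.5 = 41217.5 Pa

41217.5


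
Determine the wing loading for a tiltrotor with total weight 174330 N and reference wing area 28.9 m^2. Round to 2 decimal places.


Step 1: Wing loading = W / S = 174330 / 28.9
Step 2: Wing loading = 6032.18 N/m^2

6032.18


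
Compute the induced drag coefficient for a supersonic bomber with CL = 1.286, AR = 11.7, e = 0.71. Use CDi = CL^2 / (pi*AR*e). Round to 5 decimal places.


Step 1: CL^2 = 1.286^2 = 1.653796
Step 2: pi * AR * e = 3.14159 * 11.7 * 0.71 = 26.09721
Step 3: CDi = 1.653796 / 26.09721 = 0.06337

0.06337


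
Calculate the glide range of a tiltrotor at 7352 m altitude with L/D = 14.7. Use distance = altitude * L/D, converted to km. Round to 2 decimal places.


Step 1: Glide distance = altitude * L/D = 7352 * 14.7 = 108074.4 m
Step 2: Convert to km: 108074.4 / 1000 = 108.07 km

108.07


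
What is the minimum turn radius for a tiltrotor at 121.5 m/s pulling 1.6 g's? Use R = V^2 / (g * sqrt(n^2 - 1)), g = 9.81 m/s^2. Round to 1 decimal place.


Step 1: V^2 = 121.5^2 = 14762.25
Step 2: n^2 - 1 = 1.6^2 - 1 = 1.56
Step 3: sqrt(1.56) = 1.249
Step 4: R = 14762.25 / (9.81 * 1.249) = 1204.8 m

1204.8


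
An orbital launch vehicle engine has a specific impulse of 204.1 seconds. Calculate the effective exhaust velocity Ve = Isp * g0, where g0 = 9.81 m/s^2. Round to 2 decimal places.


Step 1: Ve = Isp * g0 = 204.1 * 9.81
Step 2: Ve = 2002.22 m/s

2002.22


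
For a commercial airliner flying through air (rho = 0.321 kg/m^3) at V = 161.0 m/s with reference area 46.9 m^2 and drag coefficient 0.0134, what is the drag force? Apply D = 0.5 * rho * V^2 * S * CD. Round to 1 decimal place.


Step 1: Dynamic pressure q = 0.5 * 0.321 * 161.0^2 = 4160.3205 Pa
Step 2: Drag D = q * S * CD = 4160.3205 * 46.9 * 0.0134
Step 3: D = 2614.6 N

2614.6


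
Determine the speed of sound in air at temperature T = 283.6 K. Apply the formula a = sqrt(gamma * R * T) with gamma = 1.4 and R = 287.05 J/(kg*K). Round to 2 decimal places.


Step 1: gamma * R * T = 1.4 * 287.05 * 283.6 = 113970.332
Step 2: a = sqrt(113970.332) = 337.59 m/s

337.59


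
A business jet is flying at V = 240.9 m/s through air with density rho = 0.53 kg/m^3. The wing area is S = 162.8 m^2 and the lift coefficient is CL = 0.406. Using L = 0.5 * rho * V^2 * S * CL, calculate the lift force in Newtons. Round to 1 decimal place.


Step 1: Calculate dynamic pressure q = 0.5 * 0.53 * 240.9^2 = 0.5 * 0.53 * 58032.81 = 15378.6947 Pa
Step 2: Multiply by wing area and lift coefficient: L = 15378.6947 * 162.8 * 0.406
Step 3: L = 2503651.489 * 0.406 = 1016482.5 N

1016482.5


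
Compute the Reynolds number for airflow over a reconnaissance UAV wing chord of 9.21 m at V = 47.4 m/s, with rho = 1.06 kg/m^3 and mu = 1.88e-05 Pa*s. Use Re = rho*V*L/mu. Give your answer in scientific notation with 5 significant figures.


Step 1: Numerator = rho * V * L = 1.06 * 47.4 * 9.21 = 462.74724
Step 2: Re = 462.74724 / 1.88e-05
Step 3: Re = 2.4614e+07

2.4614e+07


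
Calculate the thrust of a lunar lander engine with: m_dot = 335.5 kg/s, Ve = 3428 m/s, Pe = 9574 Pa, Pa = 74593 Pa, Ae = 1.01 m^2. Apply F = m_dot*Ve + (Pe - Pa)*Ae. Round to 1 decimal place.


Step 1: Momentum thrust = m_dot * Ve = 335.5 * 3428 = 1150094.0 N
Step 2: Pressure thrust = (Pe - Pa) * Ae = (9574 - 74593) * 1.01 = -65669.19 N
Step 3: Total thrust F = 1150094.0 + -65669.19 = 1084424.8 N

1084424.8


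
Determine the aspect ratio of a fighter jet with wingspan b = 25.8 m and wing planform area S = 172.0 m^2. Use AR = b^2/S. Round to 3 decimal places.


Step 1: b^2 = 25.8^2 = 665.64
Step 2: AR = 665.64 / 172.0 = 3.870

3.870


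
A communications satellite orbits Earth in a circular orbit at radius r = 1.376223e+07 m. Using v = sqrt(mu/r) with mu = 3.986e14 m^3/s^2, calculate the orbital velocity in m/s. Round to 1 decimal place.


Step 1: mu / r = 3.986e14 / 1.376223e+07 = 28963329.3442
Step 2: v = sqrt(28963329.3442) = 5381.8 m/s

5381.8


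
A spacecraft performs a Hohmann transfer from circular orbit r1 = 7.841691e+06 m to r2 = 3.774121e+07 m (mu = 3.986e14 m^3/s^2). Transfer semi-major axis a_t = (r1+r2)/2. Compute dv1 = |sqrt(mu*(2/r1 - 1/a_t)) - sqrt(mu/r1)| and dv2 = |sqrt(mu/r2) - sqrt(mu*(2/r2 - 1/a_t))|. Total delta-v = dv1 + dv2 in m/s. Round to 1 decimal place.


Step 1: Transfer semi-major axis a_t = (7.841691e+06 + 3.774121e+07) / 2 = 2.279145e+07 m
Step 2: v1 (circular at r1) = sqrt(mu/r1) = 7129.58 m/s
Step 3: v_t1 = sqrt(mu*(2/r1 - 1/a_t)) = 9174.57 m/s
Step 4: dv1 = |9174.57 - 7129.58| = 2044.99 m/s
Step 5: v2 (circular at r2) = 3249.83 m/s, v_t2 = 1906.25 m/s
Step 6: dv2 = |3249.83 - 1906.25| = 1343.58 m/s
Step 7: Total delta-v = 2044.99 + 1343.58 = 3388.6 m/s

3388.6


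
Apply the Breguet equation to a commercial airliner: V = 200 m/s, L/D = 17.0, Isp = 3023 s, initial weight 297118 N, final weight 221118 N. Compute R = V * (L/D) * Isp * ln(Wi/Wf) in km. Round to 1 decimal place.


Step 1: Coefficient = V * (L/D) * Isp = 200 * 17.0 * 3023 = 10278200.0 m
Step 2: Wi/Wf = 297118 / 221118 = 1.343708
Step 3: ln(1.343708) = 0.295433
Step 4: R = 10278200.0 * 0.295433 = 3036518.1 m = 3036.5 km

3036.5


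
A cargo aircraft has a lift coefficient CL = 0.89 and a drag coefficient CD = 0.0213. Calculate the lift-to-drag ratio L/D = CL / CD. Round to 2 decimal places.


Step 1: L/D = CL / CD = 0.89 / 0.0213
Step 2: L/D = 41.78

41.78


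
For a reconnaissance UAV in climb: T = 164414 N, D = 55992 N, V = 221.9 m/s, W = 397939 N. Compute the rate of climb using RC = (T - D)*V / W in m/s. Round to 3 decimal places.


Step 1: Excess thrust = T - D = 164414 - 55992 = 108422 N
Step 2: Excess power = 108422 * 221.9 = 24058841.8 W
Step 3: RC = 24058841.8 / 397939 = 60.459 m/s

60.459


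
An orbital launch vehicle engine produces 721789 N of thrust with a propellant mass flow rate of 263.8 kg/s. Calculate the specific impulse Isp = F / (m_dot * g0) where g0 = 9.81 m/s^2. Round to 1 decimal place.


Step 1: m_dot * g0 = 263.8 * 9.81 = 2587.88
Step 2: Isp = 721789 / 2587.88 = 278.9 s

278.9


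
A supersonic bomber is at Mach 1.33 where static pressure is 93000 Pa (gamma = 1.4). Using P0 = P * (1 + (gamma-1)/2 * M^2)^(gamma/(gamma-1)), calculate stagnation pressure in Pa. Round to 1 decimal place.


Step 1: (gamma-1)/2 * M^2 = 0.2 * 1.7689 = 0.35378
Step 2: 1 + 0.35378 = 1.35378
Step 3: Exponent gamma/(gamma-1) = 3.5
Step 4: P0 = 93000 * 1.35378^3.5 = 268473.4 Pa

268473.4


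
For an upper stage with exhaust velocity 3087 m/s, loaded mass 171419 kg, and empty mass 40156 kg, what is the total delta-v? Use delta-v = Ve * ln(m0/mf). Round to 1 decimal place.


Step 1: Mass ratio m0/mf = 171419 / 40156 = 4.268827
Step 2: ln(4.268827) = 1.451339
Step 3: delta-v = 3087 * 1.451339 = 4480.3 m/s

4480.3


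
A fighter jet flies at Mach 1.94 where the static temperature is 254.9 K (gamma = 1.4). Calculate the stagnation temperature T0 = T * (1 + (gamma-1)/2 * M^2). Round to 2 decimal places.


Step 1: (gamma-1)/2 = 0.2
Step 2: M^2 = 3.7636
Step 3: 1 + 0.2 * 3.7636 = 1.75272
Step 4: T0 = 254.9 * 1.75272 = 446.77 K

446.77


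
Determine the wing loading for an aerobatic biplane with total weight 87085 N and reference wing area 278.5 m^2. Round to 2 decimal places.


Step 1: Wing loading = W / S = 87085 / 278.5
Step 2: Wing loading = 312.69 N/m^2

312.69


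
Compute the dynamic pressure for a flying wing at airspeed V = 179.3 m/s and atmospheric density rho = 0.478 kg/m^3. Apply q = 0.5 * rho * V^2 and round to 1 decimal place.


Step 1: V^2 = 179.3^2 = 32148.49
Step 2: q = 0.5 * 0.478 * 32148.49
Step 3: q = 7683.5 Pa

7683.5


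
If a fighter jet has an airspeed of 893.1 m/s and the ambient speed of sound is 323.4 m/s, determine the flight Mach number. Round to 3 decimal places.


Step 1: M = V / a = 893.1 / 323.4
Step 2: M = 2.762

2.762


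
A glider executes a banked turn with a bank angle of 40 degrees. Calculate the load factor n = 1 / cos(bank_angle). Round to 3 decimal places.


Step 1: Convert 40 degrees to radians = 0.698132
Step 2: cos(40 deg) = 0.766044
Step 3: n = 1 / 0.766044 = 1.305

1.305


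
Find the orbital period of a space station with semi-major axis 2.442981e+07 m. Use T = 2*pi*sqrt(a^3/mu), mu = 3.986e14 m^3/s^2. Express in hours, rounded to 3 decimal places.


Step 1: a^3 / mu = 1.458009e+22 / 3.986e14 = 3.657825e+07
Step 2: sqrt(3.657825e+07) = 6047.9959 s
Step 3: T = 2*pi * 6047.9959 = 38000.68 s
Step 4: T in hours = 38000.68 / 3600 = 10.556 hours

10.556


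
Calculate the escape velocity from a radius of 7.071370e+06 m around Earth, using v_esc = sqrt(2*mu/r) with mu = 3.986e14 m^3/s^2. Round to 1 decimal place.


Step 1: 2*mu/r = 2 * 3.986e14 / 7.071370e+06 = 112736287.3107
Step 2: v_esc = sqrt(112736287.3107) = 10617.7 m/s

10617.7


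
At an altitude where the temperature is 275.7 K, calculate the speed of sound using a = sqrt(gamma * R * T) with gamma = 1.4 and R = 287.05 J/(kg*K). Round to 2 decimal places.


Step 1: gamma * R * T = 1.4 * 287.05 * 275.7 = 110795.559
Step 2: a = sqrt(110795.559) = 332.86 m/s

332.86


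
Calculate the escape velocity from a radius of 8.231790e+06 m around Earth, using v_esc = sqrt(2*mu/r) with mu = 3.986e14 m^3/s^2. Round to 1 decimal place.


Step 1: 2*mu/r = 2 * 3.986e14 / 8.231790e+06 = 96844064.2922
Step 2: v_esc = sqrt(96844064.2922) = 9840.9 m/s

9840.9


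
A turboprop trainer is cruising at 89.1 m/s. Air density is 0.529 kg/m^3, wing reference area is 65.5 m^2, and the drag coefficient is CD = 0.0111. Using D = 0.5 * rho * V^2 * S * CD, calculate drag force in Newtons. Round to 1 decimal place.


Step 1: Dynamic pressure q = 0.5 * 0.529 * 89.1^2 = 2099.8152 Pa
Step 2: Drag D = q * S * CD = 2099.8152 * 65.5 * 0.0111
Step 3: D = 1526.7 N

1526.7


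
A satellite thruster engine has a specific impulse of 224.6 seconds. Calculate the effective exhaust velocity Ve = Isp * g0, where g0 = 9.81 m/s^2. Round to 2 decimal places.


Step 1: Ve = Isp * g0 = 224.6 * 9.81
Step 2: Ve = 2203.33 m/s

2203.33


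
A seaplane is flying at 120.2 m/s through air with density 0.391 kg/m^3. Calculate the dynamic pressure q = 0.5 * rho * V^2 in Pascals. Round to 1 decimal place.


Step 1: V^2 = 120.2^2 = 14448.04
Step 2: q = 0.5 * 0.391 * 14448.04
Step 3: q = 2824.6 Pa

2824.6


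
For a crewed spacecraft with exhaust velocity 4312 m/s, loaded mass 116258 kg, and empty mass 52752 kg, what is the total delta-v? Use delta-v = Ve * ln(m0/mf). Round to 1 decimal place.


Step 1: Mass ratio m0/mf = 116258 / 52752 = 2.20386
Step 2: ln(2.20386) = 0.79021
Step 3: delta-v = 4312 * 0.79021 = 3407.4 m/s

3407.4


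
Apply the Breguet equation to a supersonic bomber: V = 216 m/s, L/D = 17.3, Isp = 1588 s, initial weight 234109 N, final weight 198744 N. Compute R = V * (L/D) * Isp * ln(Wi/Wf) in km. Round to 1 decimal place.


Step 1: Coefficient = V * (L/D) * Isp = 216 * 17.3 * 1588 = 5934038.4 m
Step 2: Wi/Wf = 234109 / 198744 = 1.177942
Step 3: ln(1.177942) = 0.163769
Step 4: R = 5934038.4 * 0.163769 = 971813.0 m = 971.8 km

971.8


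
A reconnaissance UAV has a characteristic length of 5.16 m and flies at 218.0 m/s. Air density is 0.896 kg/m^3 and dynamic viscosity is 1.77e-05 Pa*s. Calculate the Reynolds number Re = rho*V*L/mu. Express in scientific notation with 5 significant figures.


Step 1: Numerator = rho * V * L = 0.896 * 218.0 * 5.16 = 1007.89248
Step 2: Re = 1007.89248 / 1.77e-05
Step 3: Re = 5.6943e+07

5.6943e+07


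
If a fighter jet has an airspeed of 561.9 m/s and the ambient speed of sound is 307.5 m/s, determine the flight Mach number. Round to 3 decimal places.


Step 1: M = V / a = 561.9 / 307.5
Step 2: M = 1.827

1.827


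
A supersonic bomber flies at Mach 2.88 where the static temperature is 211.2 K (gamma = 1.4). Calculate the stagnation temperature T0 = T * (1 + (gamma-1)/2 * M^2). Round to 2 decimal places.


Step 1: (gamma-1)/2 = 0.2
Step 2: M^2 = 8.2944
Step 3: 1 + 0.2 * 8.2944 = 2.65888
Step 4: T0 = 211.2 * 2.65888 = 561.56 K

561.56


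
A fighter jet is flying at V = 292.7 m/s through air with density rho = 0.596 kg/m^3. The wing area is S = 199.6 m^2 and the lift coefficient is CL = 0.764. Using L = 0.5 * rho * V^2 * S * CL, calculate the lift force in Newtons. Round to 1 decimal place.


Step 1: Calculate dynamic pressure q = 0.5 * 0.596 * 292.7^2 = 0.5 * 0.596 * 85673.29 = 25530.6404 Pa
Step 2: Multiply by wing area and lift coefficient: L = 25530.6404 * 199.6 * 0.764
Step 3: L = 5095915.8278 * 0.764 = 3893279.7 N

3893279.7


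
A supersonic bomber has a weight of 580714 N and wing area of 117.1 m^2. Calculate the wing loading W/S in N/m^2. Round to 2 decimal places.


Step 1: Wing loading = W / S = 580714 / 117.1
Step 2: Wing loading = 4959.13 N/m^2

4959.13


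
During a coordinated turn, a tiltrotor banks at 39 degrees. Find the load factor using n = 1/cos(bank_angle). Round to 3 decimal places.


Step 1: Convert 39 degrees to radians = 0.680678
Step 2: cos(39 deg) = 0.777146
Step 3: n = 1 / 0.777146 = 1.287

1.287


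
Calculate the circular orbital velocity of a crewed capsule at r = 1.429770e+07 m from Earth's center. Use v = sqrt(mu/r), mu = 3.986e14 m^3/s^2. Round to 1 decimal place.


Step 1: mu / r = 3.986e14 / 1.429770e+07 = 27878609.8463
Step 2: v = sqrt(27878609.8463) = 5280.0 m/s

5280.0


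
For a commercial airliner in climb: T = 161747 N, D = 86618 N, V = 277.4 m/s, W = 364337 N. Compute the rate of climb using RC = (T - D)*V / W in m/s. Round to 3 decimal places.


Step 1: Excess thrust = T - D = 161747 - 86618 = 75129 N
Step 2: Excess power = 75129 * 277.4 = 20840784.6 W
Step 3: RC = 20840784.6 / 364337 = 57.202 m/s

57.202


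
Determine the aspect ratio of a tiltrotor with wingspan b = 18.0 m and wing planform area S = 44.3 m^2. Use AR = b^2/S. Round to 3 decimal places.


Step 1: b^2 = 18.0^2 = 324.0
Step 2: AR = 324.0 / 44.3 = 7.314

7.314


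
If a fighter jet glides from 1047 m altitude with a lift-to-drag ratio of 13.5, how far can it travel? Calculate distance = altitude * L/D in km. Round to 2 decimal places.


Step 1: Glide distance = altitude * L/D = 1047 * 13.5 = 14134.5 m
Step 2: Convert to km: 14134.5 / 1000 = 14.13 km

14.13


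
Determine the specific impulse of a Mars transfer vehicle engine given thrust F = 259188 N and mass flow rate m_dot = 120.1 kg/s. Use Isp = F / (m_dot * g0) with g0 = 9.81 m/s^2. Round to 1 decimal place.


Step 1: m_dot * g0 = 120.1 * 9.81 = 1178.18
Step 2: Isp = 259188 / 1178.18 = 220.0 s

220.0
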